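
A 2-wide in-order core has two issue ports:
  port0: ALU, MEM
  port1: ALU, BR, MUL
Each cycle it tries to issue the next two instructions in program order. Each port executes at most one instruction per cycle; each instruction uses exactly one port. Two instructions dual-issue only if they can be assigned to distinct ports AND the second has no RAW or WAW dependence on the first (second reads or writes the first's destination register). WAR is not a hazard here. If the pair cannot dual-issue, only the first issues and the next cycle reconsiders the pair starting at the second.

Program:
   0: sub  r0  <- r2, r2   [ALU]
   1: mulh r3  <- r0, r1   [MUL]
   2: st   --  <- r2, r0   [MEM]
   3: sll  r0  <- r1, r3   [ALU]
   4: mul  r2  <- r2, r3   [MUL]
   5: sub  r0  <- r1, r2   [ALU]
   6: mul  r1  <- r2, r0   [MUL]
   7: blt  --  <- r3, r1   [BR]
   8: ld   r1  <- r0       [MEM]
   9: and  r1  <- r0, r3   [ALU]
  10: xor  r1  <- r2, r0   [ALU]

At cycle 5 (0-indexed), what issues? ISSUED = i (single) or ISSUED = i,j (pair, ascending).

[0] i0  sub.ALU  -- RAW r0
[1] i1&i2  mulh.MUL st.MEM  -- 2-wide
[2] i3&i4  sll.ALU mul.MUL  -- 2-wide
[3] i5  sub.ALU  -- RAW r0
[4] i6  mul.MUL  -- no-port MUL/BR
[5] i7&i8  blt.BR ld.MEM  -- 2-wide
[6] i9  and.ALU  -- WAW r1
[7] i10  xor.ALU  -- tail

ISSUED = 7,8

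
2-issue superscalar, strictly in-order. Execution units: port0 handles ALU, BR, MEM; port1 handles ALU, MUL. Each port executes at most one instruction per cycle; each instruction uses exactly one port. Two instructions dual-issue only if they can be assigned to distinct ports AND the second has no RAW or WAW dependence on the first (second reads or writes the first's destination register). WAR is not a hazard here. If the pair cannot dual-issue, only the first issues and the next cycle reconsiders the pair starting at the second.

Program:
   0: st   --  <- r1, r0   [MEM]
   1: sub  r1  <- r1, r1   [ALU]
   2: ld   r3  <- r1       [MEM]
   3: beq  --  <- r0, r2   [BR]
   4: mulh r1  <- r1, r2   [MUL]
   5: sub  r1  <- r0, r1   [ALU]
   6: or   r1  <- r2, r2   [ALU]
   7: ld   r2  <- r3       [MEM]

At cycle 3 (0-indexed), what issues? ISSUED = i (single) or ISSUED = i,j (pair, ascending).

ISSUED = 5

  cy0 -> i0+i1 (st+sub) pair
  cy1 -> i2 (ld) no-port MEM/BR
  cy2 -> i3+i4 (beq+mulh) pair
  cy3 -> i5 (sub) WAW r1
  cy4 -> i6+i7 (or+ld) pair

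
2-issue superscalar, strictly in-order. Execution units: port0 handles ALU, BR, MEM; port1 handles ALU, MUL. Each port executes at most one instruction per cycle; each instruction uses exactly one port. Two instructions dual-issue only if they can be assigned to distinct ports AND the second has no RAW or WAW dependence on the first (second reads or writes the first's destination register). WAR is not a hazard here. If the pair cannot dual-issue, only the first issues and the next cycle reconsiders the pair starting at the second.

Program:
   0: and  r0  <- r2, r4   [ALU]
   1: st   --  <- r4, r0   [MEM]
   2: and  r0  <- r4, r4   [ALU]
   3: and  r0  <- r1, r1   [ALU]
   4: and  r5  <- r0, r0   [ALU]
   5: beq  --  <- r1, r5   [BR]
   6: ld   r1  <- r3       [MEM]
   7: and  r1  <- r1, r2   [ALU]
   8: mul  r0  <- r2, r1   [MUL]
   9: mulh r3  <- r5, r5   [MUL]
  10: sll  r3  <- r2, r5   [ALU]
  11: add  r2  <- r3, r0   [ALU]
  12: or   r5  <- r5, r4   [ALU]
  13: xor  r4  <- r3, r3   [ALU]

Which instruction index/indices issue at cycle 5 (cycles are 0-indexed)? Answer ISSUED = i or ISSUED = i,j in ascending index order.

t=0 i0:and ; RAW r0
t=1 i1+i2:st;and ; 2-wide
t=2 i3:and ; RAW r0
t=3 i4:and ; RAW r5
t=4 i5:beq ; no-port BR/MEM
t=5 i6:ld ; RAW+WAW r1
t=6 i7:and ; RAW r1
t=7 i8:mul ; no-port MUL/MUL
t=8 i9:mulh ; WAW r3
t=9 i10:sll ; RAW r3
t=10 i11+i12:add;or ; 2-wide
t=11 i13:xor ; tail

ISSUED = 6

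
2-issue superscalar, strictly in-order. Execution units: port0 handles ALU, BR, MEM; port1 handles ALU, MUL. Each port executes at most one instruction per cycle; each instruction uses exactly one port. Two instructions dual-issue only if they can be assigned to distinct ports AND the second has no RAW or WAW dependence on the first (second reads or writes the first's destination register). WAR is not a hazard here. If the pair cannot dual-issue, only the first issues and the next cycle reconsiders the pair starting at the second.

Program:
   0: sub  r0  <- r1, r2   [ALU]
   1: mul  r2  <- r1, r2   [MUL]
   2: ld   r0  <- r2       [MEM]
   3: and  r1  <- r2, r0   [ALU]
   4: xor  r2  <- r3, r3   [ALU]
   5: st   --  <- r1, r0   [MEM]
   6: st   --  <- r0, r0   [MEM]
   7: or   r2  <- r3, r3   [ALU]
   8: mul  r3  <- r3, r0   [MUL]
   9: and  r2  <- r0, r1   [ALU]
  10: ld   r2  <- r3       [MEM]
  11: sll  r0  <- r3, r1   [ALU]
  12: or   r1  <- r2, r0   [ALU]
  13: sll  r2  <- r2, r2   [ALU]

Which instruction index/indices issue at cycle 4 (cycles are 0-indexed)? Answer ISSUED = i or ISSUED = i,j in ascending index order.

0. sub+mul @i0,i1  | pair
1. ld @i2  | RAW r0
2. and+xor @i3,i4  | pair
3. st @i5  | no-port MEM/MEM
4. st+or @i6,i7  | pair
5. mul+and @i8,i9  | pair
6. ld+sll @i10,i11  | pair
7. or+sll @i12,i13  | pair

ISSUED = 6,7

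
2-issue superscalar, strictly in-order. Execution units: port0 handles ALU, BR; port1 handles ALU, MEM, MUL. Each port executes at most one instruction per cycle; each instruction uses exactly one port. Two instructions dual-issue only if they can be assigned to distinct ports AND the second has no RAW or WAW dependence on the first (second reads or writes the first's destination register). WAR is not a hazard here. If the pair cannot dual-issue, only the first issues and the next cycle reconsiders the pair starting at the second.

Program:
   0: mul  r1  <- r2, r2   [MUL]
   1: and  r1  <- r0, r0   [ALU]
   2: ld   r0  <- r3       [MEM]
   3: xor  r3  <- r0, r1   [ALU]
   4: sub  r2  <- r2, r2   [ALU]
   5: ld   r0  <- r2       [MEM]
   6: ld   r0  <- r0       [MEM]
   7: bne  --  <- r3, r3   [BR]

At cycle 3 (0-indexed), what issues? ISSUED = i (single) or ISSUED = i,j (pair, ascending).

t=0 i0:mul.MUL ; WAW r1
t=1 i1,i2:and.ALU ld.MEM ; pair
t=2 i3,i4:xor.ALU sub.ALU ; pair
t=3 i5:ld.MEM ; no-port MEM/MEM
t=4 i6,i7:ld.MEM bne.BR ; pair

ISSUED = 5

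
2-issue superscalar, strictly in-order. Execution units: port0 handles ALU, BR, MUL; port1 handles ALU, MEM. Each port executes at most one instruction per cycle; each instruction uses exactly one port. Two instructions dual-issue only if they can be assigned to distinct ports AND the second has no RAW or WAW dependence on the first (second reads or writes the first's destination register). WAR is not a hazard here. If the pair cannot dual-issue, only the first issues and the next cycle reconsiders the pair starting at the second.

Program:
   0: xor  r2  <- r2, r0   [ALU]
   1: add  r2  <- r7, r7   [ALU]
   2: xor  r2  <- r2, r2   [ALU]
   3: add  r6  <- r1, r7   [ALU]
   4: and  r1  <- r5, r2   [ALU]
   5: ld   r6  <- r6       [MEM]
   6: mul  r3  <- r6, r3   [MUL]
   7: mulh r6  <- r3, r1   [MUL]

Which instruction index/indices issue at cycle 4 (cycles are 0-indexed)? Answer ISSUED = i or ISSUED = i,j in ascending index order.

[0] i0  xor  -- WAW r2
[1] i1  add  -- RAW+WAW r2
[2] i2&i3  xor;add  -- dual
[3] i4&i5  and;ld  -- dual
[4] i6  mul  -- no-port MUL/MUL
[5] i7  mulh  -- tail

ISSUED = 6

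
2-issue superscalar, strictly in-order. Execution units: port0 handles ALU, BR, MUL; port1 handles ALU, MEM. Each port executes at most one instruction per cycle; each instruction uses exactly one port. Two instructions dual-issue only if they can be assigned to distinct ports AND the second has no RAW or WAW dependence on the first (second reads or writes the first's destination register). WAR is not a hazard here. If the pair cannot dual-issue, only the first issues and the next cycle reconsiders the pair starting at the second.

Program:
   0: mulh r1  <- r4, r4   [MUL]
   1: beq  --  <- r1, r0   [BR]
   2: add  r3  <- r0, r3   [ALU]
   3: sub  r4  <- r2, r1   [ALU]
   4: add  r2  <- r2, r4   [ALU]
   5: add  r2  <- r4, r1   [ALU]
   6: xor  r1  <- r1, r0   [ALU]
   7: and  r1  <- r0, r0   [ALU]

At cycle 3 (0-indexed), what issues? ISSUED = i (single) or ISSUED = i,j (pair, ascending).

ISSUED = 4

  cy0 -> i0 (mulh.MUL) no-port MUL/BR
  cy1 -> i1,i2 (beq.BR/add.ALU) 2-wide
  cy2 -> i3 (sub.ALU) RAW r4
  cy3 -> i4 (add.ALU) WAW r2
  cy4 -> i5,i6 (add.ALU/xor.ALU) 2-wide
  cy5 -> i7 (and.ALU) tail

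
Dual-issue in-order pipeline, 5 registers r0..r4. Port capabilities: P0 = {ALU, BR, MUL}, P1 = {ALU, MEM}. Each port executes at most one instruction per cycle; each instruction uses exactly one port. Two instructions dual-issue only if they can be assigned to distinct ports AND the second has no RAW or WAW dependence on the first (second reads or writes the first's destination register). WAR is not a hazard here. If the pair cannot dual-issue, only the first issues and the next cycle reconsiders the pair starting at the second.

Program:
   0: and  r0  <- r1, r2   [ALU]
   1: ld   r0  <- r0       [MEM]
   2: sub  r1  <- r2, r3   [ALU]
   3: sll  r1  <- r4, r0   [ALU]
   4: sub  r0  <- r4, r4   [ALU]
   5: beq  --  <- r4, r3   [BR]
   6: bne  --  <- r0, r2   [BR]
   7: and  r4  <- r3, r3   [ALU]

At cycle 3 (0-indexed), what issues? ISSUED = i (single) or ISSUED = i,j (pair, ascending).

ISSUED = 5

0. and.ALU @i0  | RAW+WAW r0
1. ld.MEM sub.ALU @i1+i2  | 2-wide
2. sll.ALU sub.ALU @i3+i4  | 2-wide
3. beq.BR @i5  | no-port BR/BR
4. bne.BR and.ALU @i6+i7  | 2-wide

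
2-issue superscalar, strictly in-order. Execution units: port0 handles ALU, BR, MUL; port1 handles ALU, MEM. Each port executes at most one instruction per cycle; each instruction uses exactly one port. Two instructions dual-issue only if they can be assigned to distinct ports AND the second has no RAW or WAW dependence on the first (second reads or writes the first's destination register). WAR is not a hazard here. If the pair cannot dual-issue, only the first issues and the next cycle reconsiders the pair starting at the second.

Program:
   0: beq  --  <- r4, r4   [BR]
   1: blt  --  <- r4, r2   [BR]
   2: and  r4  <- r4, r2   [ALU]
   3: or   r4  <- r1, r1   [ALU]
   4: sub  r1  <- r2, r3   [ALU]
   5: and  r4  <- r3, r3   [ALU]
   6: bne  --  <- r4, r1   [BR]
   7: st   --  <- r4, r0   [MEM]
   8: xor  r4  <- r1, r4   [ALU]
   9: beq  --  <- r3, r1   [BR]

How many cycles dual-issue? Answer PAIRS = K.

PAIRS = 4

#0 head=0: beq.BR i0 no-port BR/BR
#1 head=1: blt.BR and.ALU i1/i2 2-wide
#2 head=3: or.ALU sub.ALU i3/i4 2-wide
#3 head=5: and.ALU i5 RAW r4
#4 head=6: bne.BR st.MEM i6/i7 2-wide
#5 head=8: xor.ALU beq.BR i8/i9 2-wide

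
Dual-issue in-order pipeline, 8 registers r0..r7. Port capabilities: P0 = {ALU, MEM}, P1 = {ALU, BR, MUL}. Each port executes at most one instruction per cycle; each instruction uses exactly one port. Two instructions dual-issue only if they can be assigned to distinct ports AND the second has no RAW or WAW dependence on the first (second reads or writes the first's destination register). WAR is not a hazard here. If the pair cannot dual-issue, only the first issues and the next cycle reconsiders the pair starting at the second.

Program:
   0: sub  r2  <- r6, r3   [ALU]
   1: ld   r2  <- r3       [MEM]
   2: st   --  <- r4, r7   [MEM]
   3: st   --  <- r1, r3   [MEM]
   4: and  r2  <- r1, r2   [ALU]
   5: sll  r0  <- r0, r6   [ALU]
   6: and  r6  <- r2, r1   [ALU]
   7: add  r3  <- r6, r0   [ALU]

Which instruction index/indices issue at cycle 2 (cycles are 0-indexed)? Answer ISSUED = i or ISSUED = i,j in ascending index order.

[0] i0  sub.ALU  -- WAW r2
[1] i1  ld.MEM  -- no-port MEM/MEM
[2] i2  st.MEM  -- no-port MEM/MEM
[3] i3+i4  st.MEM+and.ALU  -- 2-wide
[4] i5+i6  sll.ALU+and.ALU  -- 2-wide
[5] i7  add.ALU  -- tail

ISSUED = 2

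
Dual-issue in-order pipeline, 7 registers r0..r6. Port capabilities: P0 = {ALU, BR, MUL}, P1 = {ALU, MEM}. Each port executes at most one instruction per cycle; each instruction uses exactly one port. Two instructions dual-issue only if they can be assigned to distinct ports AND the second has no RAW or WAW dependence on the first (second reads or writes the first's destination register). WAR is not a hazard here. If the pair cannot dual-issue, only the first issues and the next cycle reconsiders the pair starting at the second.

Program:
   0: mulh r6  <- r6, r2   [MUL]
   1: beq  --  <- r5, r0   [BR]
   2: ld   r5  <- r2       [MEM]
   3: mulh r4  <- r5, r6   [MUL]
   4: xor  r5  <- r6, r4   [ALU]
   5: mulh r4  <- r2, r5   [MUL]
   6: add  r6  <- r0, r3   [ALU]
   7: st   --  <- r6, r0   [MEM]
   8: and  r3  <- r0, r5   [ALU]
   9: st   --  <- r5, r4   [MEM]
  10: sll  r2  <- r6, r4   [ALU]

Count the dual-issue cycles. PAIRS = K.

  cy0 -> i0 (mulh) no-port MUL/BR
  cy1 -> i1+i2 (beq ld) dual
  cy2 -> i3 (mulh) RAW r4
  cy3 -> i4 (xor) RAW r5
  cy4 -> i5+i6 (mulh add) dual
  cy5 -> i7+i8 (st and) dual
  cy6 -> i9+i10 (st sll) dual

PAIRS = 4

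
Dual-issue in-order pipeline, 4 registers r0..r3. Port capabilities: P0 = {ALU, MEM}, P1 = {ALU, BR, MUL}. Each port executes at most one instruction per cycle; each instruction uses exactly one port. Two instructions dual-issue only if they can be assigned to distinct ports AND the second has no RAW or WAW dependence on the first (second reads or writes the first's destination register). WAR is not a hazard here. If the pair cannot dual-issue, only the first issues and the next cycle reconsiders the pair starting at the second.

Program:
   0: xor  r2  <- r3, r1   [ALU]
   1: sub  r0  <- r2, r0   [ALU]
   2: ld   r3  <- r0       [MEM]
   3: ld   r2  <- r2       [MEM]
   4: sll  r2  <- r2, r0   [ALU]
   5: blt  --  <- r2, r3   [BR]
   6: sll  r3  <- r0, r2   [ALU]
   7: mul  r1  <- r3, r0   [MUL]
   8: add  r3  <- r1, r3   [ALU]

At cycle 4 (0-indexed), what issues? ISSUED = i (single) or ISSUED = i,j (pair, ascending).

ISSUED = 4

t=0 i0:xor ; RAW r2
t=1 i1:sub ; RAW r0
t=2 i2:ld ; no-port MEM/MEM
t=3 i3:ld ; RAW+WAW r2
t=4 i4:sll ; RAW r2
t=5 i5&i6:blt/sll ; dual
t=6 i7:mul ; RAW r1
t=7 i8:add ; tail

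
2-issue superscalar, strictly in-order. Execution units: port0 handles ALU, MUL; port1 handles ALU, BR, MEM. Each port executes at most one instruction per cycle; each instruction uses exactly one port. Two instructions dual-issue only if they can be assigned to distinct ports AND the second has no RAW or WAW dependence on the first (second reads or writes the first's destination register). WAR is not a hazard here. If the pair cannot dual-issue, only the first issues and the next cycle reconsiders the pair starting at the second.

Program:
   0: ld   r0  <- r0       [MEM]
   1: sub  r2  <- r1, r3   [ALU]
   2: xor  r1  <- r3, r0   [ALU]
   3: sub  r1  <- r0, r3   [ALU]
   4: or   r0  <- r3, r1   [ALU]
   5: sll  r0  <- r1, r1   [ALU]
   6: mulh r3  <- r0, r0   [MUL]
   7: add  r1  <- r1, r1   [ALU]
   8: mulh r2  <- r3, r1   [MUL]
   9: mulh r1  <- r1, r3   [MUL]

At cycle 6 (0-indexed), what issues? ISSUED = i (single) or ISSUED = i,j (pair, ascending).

#0 head=0: ld sub i0,i1 pair
#1 head=2: xor i2 WAW r1
#2 head=3: sub i3 RAW r1
#3 head=4: or i4 WAW r0
#4 head=5: sll i5 RAW r0
#5 head=6: mulh add i6,i7 pair
#6 head=8: mulh i8 no-port MUL/MUL
#7 head=9: mulh i9 tail

ISSUED = 8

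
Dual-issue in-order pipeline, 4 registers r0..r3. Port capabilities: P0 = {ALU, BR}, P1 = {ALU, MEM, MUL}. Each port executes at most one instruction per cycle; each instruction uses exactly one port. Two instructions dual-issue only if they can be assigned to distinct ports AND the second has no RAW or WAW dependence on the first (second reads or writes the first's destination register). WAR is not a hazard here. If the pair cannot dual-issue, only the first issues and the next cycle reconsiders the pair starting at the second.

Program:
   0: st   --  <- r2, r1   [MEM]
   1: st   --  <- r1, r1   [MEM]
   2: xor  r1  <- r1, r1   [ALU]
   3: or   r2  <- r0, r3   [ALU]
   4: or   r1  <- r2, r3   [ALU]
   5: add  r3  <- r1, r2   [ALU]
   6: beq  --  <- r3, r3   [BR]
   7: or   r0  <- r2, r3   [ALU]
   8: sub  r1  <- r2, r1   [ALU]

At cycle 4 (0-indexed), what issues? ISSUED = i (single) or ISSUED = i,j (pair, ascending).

ISSUED = 5

0. st.MEM @i0  | no-port MEM/MEM
1. st.MEM;xor.ALU @i1&i2  | dual
2. or.ALU @i3  | RAW r2
3. or.ALU @i4  | RAW r1
4. add.ALU @i5  | RAW r3
5. beq.BR;or.ALU @i6&i7  | dual
6. sub.ALU @i8  | tail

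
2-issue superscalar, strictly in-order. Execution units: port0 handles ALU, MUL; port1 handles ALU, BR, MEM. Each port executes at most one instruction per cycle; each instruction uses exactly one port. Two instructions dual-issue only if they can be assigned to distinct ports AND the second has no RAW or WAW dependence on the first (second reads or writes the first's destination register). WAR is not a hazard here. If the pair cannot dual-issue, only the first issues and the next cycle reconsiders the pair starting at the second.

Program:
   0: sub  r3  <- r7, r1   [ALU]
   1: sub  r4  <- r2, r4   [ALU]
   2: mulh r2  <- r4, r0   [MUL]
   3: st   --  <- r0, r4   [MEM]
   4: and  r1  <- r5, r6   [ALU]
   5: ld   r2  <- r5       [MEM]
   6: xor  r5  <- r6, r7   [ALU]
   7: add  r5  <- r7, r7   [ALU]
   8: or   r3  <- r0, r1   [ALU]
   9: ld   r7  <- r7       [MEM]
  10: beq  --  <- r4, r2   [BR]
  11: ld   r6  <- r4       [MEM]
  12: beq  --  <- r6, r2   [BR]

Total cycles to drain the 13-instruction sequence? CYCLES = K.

CYCLES = 9

#0 head=0: sub.ALU;sub.ALU i0/i1 pair
#1 head=2: mulh.MUL;st.MEM i2/i3 pair
#2 head=4: and.ALU;ld.MEM i4/i5 pair
#3 head=6: xor.ALU i6 WAW r5
#4 head=7: add.ALU;or.ALU i7/i8 pair
#5 head=9: ld.MEM i9 no-port MEM/BR
#6 head=10: beq.BR i10 no-port BR/MEM
#7 head=11: ld.MEM i11 no-port MEM/BR
#8 head=12: beq.BR i12 tail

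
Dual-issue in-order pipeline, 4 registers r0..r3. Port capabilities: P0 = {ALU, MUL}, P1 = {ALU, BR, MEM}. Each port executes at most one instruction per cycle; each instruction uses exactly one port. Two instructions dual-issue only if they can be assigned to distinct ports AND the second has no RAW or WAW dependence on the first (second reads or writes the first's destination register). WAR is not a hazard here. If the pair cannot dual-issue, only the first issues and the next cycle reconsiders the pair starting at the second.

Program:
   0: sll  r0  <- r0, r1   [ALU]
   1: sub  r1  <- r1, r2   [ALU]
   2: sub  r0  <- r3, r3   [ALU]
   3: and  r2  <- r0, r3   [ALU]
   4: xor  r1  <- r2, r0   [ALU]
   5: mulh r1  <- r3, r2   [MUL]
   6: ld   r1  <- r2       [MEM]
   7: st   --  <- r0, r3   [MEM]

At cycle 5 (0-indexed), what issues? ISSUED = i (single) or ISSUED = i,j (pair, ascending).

ISSUED = 6

c0: i0+i1 sll/sub  2-wide
c1: i2 sub  RAW r0
c2: i3 and  RAW r2
c3: i4 xor  WAW r1
c4: i5 mulh  WAW r1
c5: i6 ld  no-port MEM/MEM
c6: i7 st  tail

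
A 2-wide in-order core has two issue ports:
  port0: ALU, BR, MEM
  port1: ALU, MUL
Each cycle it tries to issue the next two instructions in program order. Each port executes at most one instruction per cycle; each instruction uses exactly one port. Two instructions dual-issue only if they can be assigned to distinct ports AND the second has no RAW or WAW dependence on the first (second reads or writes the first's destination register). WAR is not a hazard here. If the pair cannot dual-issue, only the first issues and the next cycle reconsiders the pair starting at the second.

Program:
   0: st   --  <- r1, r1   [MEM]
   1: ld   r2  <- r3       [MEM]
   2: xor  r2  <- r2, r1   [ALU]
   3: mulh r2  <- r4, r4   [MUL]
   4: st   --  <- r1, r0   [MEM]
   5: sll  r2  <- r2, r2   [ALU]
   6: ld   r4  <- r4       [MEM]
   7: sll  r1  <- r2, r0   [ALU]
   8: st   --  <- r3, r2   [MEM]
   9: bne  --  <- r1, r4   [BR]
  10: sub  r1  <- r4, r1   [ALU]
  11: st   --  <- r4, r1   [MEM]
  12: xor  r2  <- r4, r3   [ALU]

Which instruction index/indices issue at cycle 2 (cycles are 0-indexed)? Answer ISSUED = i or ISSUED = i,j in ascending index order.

ISSUED = 2

  cy0 -> i0 (st.MEM) no-port MEM/MEM
  cy1 -> i1 (ld.MEM) RAW+WAW r2
  cy2 -> i2 (xor.ALU) WAW r2
  cy3 -> i3+i4 (mulh.MUL;st.MEM) 2-wide
  cy4 -> i5+i6 (sll.ALU;ld.MEM) 2-wide
  cy5 -> i7+i8 (sll.ALU;st.MEM) 2-wide
  cy6 -> i9+i10 (bne.BR;sub.ALU) 2-wide
  cy7 -> i11+i12 (st.MEM;xor.ALU) 2-wide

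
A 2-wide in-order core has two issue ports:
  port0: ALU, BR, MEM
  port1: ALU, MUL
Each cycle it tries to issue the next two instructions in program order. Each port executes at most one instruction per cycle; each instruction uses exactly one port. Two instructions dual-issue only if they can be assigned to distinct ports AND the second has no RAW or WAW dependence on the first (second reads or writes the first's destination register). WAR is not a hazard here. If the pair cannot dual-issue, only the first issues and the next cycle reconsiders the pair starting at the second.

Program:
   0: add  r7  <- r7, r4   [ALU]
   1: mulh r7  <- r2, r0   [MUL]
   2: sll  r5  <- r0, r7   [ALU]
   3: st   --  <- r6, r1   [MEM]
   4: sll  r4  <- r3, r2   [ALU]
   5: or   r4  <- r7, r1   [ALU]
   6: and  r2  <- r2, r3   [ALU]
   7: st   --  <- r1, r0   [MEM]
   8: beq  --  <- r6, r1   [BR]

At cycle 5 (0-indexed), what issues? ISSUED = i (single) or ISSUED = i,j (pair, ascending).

[0] i0  add  -- WAW r7
[1] i1  mulh  -- RAW r7
[2] i2,i3  sll st  -- 2-wide
[3] i4  sll  -- WAW r4
[4] i5,i6  or and  -- 2-wide
[5] i7  st  -- no-port MEM/BR
[6] i8  beq  -- tail

ISSUED = 7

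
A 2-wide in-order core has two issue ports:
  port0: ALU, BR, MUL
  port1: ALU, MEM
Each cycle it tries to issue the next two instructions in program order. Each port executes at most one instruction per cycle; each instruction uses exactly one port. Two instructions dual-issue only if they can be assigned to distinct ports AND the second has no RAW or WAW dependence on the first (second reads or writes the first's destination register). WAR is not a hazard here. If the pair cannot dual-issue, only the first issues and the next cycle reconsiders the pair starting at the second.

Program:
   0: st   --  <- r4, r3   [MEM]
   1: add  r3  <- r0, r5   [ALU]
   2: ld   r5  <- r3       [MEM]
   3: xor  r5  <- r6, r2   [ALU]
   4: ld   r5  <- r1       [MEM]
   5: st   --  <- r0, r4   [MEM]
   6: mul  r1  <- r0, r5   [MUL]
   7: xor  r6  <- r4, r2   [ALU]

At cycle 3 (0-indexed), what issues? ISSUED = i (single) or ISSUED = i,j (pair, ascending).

ISSUED = 4

#0 head=0: st add i0+i1 dual
#1 head=2: ld i2 WAW r5
#2 head=3: xor i3 WAW r5
#3 head=4: ld i4 no-port MEM/MEM
#4 head=5: st mul i5+i6 dual
#5 head=7: xor i7 tail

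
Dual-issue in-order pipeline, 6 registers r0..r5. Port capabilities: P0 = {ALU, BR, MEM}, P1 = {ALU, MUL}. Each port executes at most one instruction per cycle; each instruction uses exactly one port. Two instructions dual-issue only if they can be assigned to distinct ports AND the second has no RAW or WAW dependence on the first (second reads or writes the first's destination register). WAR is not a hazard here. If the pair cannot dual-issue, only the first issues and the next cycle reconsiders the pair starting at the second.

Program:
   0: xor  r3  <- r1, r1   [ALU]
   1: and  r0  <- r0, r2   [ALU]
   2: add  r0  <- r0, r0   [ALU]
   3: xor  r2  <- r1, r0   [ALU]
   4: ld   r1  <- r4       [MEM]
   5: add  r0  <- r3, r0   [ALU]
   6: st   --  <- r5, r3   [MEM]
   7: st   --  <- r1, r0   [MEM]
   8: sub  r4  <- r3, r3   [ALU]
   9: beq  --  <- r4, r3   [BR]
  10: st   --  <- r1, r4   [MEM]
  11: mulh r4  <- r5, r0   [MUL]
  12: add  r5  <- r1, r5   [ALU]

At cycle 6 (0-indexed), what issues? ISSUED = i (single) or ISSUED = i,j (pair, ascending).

ISSUED = 10,11

0. xor and @i0&i1  | dual
1. add @i2  | RAW r0
2. xor ld @i3&i4  | dual
3. add st @i5&i6  | dual
4. st sub @i7&i8  | dual
5. beq @i9  | no-port BR/MEM
6. st mulh @i10&i11  | dual
7. add @i12  | tail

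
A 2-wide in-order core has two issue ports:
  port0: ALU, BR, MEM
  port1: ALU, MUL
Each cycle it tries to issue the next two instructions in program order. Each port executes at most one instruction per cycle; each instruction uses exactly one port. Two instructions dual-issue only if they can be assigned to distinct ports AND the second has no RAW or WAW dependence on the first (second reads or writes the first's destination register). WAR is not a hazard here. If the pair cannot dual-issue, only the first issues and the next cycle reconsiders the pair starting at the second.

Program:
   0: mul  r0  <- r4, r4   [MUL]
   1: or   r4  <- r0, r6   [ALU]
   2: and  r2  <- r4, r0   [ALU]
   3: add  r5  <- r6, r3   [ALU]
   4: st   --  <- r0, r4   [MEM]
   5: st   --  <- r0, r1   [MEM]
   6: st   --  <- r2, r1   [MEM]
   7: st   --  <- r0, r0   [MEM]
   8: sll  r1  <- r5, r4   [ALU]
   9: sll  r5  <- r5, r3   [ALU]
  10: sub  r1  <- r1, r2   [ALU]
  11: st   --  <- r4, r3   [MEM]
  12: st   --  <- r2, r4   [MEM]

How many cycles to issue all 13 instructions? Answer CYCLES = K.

#0 head=0: mul.MUL i0 RAW r0
#1 head=1: or.ALU i1 RAW r4
#2 head=2: and.ALU add.ALU i2+i3 pair
#3 head=4: st.MEM i4 no-port MEM/MEM
#4 head=5: st.MEM i5 no-port MEM/MEM
#5 head=6: st.MEM i6 no-port MEM/MEM
#6 head=7: st.MEM sll.ALU i7+i8 pair
#7 head=9: sll.ALU sub.ALU i9+i10 pair
#8 head=11: st.MEM i11 no-port MEM/MEM
#9 head=12: st.MEM i12 tail

CYCLES = 10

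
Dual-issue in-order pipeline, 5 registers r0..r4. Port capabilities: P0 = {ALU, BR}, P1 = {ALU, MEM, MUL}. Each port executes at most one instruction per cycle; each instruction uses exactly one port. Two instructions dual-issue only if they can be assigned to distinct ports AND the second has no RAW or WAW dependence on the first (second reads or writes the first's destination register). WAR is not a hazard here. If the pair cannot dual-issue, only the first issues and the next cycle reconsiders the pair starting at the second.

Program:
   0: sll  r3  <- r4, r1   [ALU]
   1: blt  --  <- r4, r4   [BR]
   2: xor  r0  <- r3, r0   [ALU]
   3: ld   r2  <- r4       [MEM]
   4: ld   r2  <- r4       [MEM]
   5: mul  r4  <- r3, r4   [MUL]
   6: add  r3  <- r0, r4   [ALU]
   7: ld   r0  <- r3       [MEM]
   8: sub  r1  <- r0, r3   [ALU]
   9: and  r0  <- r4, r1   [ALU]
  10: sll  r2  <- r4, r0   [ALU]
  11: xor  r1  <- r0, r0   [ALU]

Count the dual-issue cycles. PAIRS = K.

t=0 i0,i1:sll/blt ; pair
t=1 i2,i3:xor/ld ; pair
t=2 i4:ld ; no-port MEM/MUL
t=3 i5:mul ; RAW r4
t=4 i6:add ; RAW r3
t=5 i7:ld ; RAW r0
t=6 i8:sub ; RAW r1
t=7 i9:and ; RAW r0
t=8 i10,i11:sll/xor ; pair

PAIRS = 3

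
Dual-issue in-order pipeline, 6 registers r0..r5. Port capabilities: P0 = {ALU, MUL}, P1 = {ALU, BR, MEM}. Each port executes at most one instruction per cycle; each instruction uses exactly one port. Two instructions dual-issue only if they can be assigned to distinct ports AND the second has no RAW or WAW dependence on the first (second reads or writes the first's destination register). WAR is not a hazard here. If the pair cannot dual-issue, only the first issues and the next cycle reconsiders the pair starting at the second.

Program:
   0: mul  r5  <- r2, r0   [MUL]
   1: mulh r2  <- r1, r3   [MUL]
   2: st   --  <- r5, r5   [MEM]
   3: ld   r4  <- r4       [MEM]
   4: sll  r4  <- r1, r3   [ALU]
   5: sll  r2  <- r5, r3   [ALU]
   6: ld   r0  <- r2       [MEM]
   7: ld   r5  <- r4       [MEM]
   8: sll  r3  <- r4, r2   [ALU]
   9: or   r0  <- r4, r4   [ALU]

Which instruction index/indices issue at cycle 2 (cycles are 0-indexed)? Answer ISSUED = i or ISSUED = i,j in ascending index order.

ISSUED = 3

#0 head=0: mul.MUL i0 no-port MUL/MUL
#1 head=1: mulh.MUL;st.MEM i1+i2 dual
#2 head=3: ld.MEM i3 WAW r4
#3 head=4: sll.ALU;sll.ALU i4+i5 dual
#4 head=6: ld.MEM i6 no-port MEM/MEM
#5 head=7: ld.MEM;sll.ALU i7+i8 dual
#6 head=9: or.ALU i9 tail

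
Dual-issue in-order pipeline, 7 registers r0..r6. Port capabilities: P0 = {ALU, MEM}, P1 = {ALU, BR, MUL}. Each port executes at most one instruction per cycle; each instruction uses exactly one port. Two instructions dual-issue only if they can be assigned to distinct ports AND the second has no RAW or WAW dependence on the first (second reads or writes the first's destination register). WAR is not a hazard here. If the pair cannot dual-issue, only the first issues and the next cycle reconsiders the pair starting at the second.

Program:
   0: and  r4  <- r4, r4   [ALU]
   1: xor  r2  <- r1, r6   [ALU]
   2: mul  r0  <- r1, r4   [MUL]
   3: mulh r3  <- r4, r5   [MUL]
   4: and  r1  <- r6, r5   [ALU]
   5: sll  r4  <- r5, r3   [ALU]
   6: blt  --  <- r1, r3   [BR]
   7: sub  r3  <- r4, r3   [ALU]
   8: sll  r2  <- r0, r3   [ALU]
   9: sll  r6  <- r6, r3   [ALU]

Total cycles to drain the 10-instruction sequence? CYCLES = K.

#0 head=0: and xor i0&i1 pair
#1 head=2: mul i2 no-port MUL/MUL
#2 head=3: mulh and i3&i4 pair
#3 head=5: sll blt i5&i6 pair
#4 head=7: sub i7 RAW r3
#5 head=8: sll sll i8&i9 pair

CYCLES = 6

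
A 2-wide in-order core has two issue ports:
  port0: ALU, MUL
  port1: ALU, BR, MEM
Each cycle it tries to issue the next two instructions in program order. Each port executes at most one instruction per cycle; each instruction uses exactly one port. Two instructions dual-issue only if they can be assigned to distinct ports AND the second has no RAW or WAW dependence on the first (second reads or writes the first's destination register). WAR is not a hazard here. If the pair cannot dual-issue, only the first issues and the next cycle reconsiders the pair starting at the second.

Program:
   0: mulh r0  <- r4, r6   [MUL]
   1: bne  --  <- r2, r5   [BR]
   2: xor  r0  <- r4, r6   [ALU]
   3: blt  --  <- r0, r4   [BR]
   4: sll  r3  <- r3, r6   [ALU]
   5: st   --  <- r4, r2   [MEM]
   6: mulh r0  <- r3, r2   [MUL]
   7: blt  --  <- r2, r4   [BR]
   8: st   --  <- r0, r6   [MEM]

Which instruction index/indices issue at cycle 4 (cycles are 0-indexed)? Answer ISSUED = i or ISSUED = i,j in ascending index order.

[0] i0,i1  mulh.MUL/bne.BR  -- dual
[1] i2  xor.ALU  -- RAW r0
[2] i3,i4  blt.BR/sll.ALU  -- dual
[3] i5,i6  st.MEM/mulh.MUL  -- dual
[4] i7  blt.BR  -- no-port BR/MEM
[5] i8  st.MEM  -- tail

ISSUED = 7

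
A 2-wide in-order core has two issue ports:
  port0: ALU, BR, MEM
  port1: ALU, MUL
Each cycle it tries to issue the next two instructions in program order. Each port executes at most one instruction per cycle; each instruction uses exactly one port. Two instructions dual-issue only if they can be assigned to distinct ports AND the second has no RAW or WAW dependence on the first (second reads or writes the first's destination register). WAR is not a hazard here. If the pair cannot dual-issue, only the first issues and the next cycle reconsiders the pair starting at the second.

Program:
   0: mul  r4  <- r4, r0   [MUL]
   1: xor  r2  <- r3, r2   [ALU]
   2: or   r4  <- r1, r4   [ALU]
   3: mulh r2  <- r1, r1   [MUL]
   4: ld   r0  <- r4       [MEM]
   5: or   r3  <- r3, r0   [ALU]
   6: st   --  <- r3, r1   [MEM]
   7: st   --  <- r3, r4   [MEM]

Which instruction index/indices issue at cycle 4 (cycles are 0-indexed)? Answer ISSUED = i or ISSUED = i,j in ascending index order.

ISSUED = 6

t=0 i0&i1:mul+xor ; dual
t=1 i2&i3:or+mulh ; dual
t=2 i4:ld ; RAW r0
t=3 i5:or ; RAW r3
t=4 i6:st ; no-port MEM/MEM
t=5 i7:st ; tail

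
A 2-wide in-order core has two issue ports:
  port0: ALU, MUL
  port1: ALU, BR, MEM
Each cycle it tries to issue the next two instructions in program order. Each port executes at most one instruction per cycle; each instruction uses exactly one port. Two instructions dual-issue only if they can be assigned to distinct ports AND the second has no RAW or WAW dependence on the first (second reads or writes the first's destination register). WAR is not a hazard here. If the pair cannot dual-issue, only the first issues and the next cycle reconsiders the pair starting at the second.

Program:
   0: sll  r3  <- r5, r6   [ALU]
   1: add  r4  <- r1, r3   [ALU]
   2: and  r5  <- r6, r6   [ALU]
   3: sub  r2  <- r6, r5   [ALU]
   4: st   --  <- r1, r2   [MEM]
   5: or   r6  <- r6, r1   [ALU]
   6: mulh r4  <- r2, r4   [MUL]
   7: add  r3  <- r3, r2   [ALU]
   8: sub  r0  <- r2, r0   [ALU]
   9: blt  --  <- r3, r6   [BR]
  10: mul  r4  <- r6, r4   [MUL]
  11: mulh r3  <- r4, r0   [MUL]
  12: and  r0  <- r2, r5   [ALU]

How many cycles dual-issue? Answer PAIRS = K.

PAIRS = 5

#0 head=0: sll.ALU i0 RAW r3
#1 head=1: add.ALU/and.ALU i1/i2 2-wide
#2 head=3: sub.ALU i3 RAW r2
#3 head=4: st.MEM/or.ALU i4/i5 2-wide
#4 head=6: mulh.MUL/add.ALU i6/i7 2-wide
#5 head=8: sub.ALU/blt.BR i8/i9 2-wide
#6 head=10: mul.MUL i10 no-port MUL/MUL
#7 head=11: mulh.MUL/and.ALU i11/i12 2-wide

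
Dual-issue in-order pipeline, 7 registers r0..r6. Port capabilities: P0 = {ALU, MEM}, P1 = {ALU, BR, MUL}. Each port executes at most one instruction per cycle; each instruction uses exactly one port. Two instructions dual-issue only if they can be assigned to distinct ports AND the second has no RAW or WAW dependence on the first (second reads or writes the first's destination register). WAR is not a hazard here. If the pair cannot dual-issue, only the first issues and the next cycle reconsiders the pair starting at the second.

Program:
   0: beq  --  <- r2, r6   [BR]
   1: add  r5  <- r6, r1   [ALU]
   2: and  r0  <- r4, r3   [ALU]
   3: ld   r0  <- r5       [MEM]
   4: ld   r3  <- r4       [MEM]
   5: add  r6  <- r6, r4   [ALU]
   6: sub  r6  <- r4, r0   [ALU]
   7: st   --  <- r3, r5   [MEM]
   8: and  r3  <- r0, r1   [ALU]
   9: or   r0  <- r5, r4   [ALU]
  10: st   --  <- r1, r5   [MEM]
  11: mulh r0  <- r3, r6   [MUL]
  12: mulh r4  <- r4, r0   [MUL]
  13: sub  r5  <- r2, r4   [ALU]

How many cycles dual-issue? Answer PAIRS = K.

#0 head=0: beq.BR;add.ALU i0/i1 2-wide
#1 head=2: and.ALU i2 WAW r0
#2 head=3: ld.MEM i3 no-port MEM/MEM
#3 head=4: ld.MEM;add.ALU i4/i5 2-wide
#4 head=6: sub.ALU;st.MEM i6/i7 2-wide
#5 head=8: and.ALU;or.ALU i8/i9 2-wide
#6 head=10: st.MEM;mulh.MUL i10/i11 2-wide
#7 head=12: mulh.MUL i12 RAW r4
#8 head=13: sub.ALU i13 tail

PAIRS = 5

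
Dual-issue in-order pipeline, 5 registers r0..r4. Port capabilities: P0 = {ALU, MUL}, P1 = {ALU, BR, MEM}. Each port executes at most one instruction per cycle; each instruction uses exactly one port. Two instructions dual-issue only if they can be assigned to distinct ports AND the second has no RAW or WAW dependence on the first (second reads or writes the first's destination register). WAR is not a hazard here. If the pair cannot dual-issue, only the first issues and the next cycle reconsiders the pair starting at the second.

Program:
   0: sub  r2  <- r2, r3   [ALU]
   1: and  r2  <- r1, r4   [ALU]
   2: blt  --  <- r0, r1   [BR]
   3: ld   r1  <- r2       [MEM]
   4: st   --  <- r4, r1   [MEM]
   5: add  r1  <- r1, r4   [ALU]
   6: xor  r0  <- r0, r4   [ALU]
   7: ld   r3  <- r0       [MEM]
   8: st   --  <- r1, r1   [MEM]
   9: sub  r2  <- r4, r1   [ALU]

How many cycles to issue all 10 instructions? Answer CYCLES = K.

CYCLES = 7

0. sub.ALU @i0  | WAW r2
1. and.ALU+blt.BR @i1/i2  | dual
2. ld.MEM @i3  | no-port MEM/MEM
3. st.MEM+add.ALU @i4/i5  | dual
4. xor.ALU @i6  | RAW r0
5. ld.MEM @i7  | no-port MEM/MEM
6. st.MEM+sub.ALU @i8/i9  | dual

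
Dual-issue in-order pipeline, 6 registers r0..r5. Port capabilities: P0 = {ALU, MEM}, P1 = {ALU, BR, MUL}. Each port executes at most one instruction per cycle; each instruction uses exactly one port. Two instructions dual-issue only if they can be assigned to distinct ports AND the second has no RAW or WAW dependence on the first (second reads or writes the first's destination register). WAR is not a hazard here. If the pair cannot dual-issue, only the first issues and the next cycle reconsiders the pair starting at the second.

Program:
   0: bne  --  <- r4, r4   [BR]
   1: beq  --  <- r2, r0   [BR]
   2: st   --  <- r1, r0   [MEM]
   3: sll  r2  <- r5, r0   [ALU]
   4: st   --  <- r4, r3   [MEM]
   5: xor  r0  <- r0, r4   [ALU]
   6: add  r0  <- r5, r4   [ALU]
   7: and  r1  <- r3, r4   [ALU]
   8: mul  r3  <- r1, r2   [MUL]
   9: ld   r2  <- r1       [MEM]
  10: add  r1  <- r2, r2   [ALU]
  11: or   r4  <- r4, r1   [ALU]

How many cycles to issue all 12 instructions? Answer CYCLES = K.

c0: i0 bne  no-port BR/BR
c1: i1&i2 beq+st  dual
c2: i3&i4 sll+st  dual
c3: i5 xor  WAW r0
c4: i6&i7 add+and  dual
c5: i8&i9 mul+ld  dual
c6: i10 add  RAW r1
c7: i11 or  tail

CYCLES = 8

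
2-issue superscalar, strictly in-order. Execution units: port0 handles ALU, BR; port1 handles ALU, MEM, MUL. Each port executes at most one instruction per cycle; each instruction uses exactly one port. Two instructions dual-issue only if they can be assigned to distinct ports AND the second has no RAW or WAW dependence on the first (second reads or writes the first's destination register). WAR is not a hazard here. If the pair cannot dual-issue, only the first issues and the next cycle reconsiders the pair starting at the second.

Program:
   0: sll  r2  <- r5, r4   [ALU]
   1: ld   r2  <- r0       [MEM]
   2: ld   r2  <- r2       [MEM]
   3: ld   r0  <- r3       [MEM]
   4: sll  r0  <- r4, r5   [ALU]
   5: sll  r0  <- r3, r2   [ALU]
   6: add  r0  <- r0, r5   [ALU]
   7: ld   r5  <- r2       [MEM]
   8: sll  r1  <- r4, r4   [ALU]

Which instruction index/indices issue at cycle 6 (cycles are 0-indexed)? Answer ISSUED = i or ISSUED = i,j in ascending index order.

ISSUED = 6,7

t=0 i0:sll ; WAW r2
t=1 i1:ld ; no-port MEM/MEM
t=2 i2:ld ; no-port MEM/MEM
t=3 i3:ld ; WAW r0
t=4 i4:sll ; WAW r0
t=5 i5:sll ; RAW+WAW r0
t=6 i6/i7:add+ld ; 2-wide
t=7 i8:sll ; tail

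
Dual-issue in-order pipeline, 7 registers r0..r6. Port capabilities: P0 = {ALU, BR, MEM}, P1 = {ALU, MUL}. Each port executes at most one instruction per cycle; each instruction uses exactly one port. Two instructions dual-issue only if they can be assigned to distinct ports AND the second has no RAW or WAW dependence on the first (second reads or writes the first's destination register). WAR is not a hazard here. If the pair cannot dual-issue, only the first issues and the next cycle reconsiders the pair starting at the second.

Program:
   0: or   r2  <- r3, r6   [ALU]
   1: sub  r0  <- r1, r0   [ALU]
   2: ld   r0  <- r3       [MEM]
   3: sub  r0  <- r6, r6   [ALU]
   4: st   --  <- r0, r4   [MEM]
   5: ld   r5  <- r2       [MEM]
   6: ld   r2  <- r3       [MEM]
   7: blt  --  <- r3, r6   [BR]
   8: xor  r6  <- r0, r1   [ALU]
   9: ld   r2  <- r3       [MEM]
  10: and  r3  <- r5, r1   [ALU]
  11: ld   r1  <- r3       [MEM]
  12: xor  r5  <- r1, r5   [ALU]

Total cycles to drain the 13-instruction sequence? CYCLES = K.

t=0 i0/i1:or.ALU;sub.ALU ; dual
t=1 i2:ld.MEM ; WAW r0
t=2 i3:sub.ALU ; RAW r0
t=3 i4:st.MEM ; no-port MEM/MEM
t=4 i5:ld.MEM ; no-port MEM/MEM
t=5 i6:ld.MEM ; no-port MEM/BR
t=6 i7/i8:blt.BR;xor.ALU ; dual
t=7 i9/i10:ld.MEM;and.ALU ; dual
t=8 i11:ld.MEM ; RAW r1
t=9 i12:xor.ALU ; tail

CYCLES = 10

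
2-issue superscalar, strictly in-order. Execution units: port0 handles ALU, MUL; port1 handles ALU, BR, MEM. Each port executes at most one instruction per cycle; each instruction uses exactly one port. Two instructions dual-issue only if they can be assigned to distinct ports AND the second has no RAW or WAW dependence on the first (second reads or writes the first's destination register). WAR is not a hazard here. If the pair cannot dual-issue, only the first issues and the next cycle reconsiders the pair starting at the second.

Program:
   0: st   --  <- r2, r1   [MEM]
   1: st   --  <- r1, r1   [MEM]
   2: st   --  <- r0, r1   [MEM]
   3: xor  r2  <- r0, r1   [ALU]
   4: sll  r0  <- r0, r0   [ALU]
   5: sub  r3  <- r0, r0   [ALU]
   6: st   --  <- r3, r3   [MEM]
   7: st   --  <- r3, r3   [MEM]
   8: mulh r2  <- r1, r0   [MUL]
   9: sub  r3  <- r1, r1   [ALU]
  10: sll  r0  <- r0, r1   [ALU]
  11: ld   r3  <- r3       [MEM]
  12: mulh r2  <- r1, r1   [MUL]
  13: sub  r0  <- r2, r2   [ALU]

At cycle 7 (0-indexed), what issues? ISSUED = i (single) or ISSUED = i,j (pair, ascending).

ISSUED = 9,10

c0: i0 st.MEM  no-port MEM/MEM
c1: i1 st.MEM  no-port MEM/MEM
c2: i2&i3 st.MEM/xor.ALU  dual
c3: i4 sll.ALU  RAW r0
c4: i5 sub.ALU  RAW r3
c5: i6 st.MEM  no-port MEM/MEM
c6: i7&i8 st.MEM/mulh.MUL  dual
c7: i9&i10 sub.ALU/sll.ALU  dual
c8: i11&i12 ld.MEM/mulh.MUL  dual
c9: i13 sub.ALU  tail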